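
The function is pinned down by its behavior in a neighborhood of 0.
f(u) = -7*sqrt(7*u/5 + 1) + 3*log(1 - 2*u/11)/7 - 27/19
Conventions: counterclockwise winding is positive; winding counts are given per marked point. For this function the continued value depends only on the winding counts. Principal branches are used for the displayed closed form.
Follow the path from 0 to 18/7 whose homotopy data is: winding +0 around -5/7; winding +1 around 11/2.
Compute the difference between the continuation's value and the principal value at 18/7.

Continued minus principal equals (6/7)*pi*i.

The rational part is single-valued and drops out of the difference; each branch term changes only by its own monodromy.
(-7)*sqrt(1 - u/(-5/7)): winding +0 is even, the square root returns to the same sheet, contribution 0.
(3/7)*log(1 - u/(11/2)): each positive loop around 11/2 adds 2*pi*i to the log, so winding +1 contributes (3/7)*(1)*2*pi*i = (6/7)*pi*i.
Summing the contributions at u = 18/7 gives (6/7)*pi*i.


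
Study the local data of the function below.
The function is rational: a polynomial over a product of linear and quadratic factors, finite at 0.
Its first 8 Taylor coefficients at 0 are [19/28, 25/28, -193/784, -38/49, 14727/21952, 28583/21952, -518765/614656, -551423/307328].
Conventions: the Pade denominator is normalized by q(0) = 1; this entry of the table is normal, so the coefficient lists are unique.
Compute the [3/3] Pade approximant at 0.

Taylor coefficients needed (read off): a_0 = 19/28, a_1 = 25/28, a_2 = -193/784, a_3 = -38/49, a_4 = 14727/21952, a_5 = 28583/21952, a_6 = -518765/614656.
Write the denominator as Q(u) = 1 + q1*u + q2*u^2 + q3*u^3. Requiring Q*f - P = O(u^7) with deg P <= 3 kills the coefficients of u^4..u^6 in Q*f:
  u^4: a_4 + q1*a_3 + q2*a_2 + q3*a_1 = 0, i.e. 14727/21952 + (-38/49)*q1 + (-193/784)*q2 + (25/28)*q3 = 0.
  u^5: a_5 + q1*a_4 + q2*a_3 + q3*a_2 = 0, i.e. 28583/21952 + (14727/21952)*q1 + (-38/49)*q2 + (-193/784)*q3 = 0.
  u^6: a_6 + q1*a_5 + q2*a_4 + q3*a_3 = 0, i.e. -518765/614656 + (28583/21952)*q1 + (14727/21952)*q2 + (-38/49)*q3 = 0.
Solving this linear system: q1 = -9880618/15896993, q2 = 90698693/63587972, q3 = -399698175/445115804.
The numerator is Q*f truncated at degree 3: P0 = a_0 = 19/28; P1 = a_1 + q1*a_0 = 209693083/445115804; P2 = a_2 + q1*a_1 + q2*a_0 = 18556910/111278951; P3 = a_3 + q1*a_2 + q2*a_1 + q3*a_0 = 9278455/222557902.

The Pade approximant has numerator coefficients [19/28, 209693083/445115804, 18556910/111278951, 9278455/222557902]; denominator coefficients [1, -9880618/15896993, 90698693/63587972, -399698175/445115804].


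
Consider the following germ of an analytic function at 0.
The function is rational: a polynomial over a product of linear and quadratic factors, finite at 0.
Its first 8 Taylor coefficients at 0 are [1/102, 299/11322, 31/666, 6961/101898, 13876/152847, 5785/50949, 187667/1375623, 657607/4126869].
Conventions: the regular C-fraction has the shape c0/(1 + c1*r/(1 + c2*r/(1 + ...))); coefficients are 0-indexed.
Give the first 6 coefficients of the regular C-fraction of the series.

The regular C-fraction coefficients are [1/102, -299/111, 30904/33189, -7737107/13860444, 526093191/3231183172, -41458484737/122644228833].

Taylor coefficients (read off): a_0 = 1/102, a_1 = 299/11322, a_2 = 31/666, a_3 = 6961/101898, a_4 = 13876/152847, a_5 = 5785/50949.
c0 = a_0 = 1/102. Peel one level at a time: if S = 1 + c*r/S' with S'(0) = 1, then c is the r-coefficient of S and S' = c*r/(S - 1).
S_1 = c0/f = 1 + (-299/111)*r + (30904/12321)*r^2 + ...; c1 = -299/111.
S_2 = c1*r/(S_1 - 1) = 1 + (30904/33189)*r + (418222/804609)*r^2 + ...; c2 = 30904/33189.
S_3 = c2*r/(S_2 - 1) = 1 + (-7737107/13860444)*r + (21700611/238764304)*r^2 + ...; c3 = -7737107/13860444.
S_4 = c3*r/(S_3 - 1) = 1 + (526093191/3231183172)*r + (9626782503/174909641284)*r^2 + ...; c4 = 526093191/3231183172.
S_5 = c4*r/(S_4 - 1) = 1 + (-41458484737/122644228833)*r + ...; c5 = -41458484737/122644228833.


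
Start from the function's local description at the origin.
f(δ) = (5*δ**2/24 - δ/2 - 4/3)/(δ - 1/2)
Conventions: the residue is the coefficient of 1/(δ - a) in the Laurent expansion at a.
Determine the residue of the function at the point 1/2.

The residue is -49/32.

At the order-1 pole 1/2 set g(δ) = (δ - (1/2))*f(δ) = 5*δ**2/24 - δ/2 - 4/3.
Simple pole: residue = g(a) at a = 1/2, which is -49/32.


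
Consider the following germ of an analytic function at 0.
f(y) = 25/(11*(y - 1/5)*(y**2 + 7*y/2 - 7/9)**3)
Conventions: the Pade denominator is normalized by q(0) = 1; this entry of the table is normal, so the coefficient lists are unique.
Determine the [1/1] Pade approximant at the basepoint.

The Pade approximant has numerator coefficients [91125/3773, 317388375/1954414]; denominator coefficients [1, -3050/259].

Taylor coefficients needed (expand at 0): a_0 = 91125/3773, a_1 = 3371625/7546, a_2 = 138965625/26411.
Write the denominator as Q(y) = 1 + q1*y. Requiring Q*f - P = O(y^3) with deg P <= 1 kills the coefficients of y^2..y^2 in Q*f:
  y^2: a_2 + q1*a_1 = 0, i.e. 138965625/26411 + (3371625/7546)*q1 = 0.
Solving this linear system: q1 = -3050/259.
The numerator is Q*f truncated at degree 1: P0 = a_0 = 91125/3773; P1 = a_1 + q1*a_0 = 317388375/1954414.


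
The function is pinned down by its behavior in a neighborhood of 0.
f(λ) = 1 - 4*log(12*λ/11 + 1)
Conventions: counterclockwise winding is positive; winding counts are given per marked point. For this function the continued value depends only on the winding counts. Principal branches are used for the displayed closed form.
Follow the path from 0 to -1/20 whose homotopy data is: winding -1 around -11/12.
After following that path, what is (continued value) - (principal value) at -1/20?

Continued minus principal equals (8)*pi*i.

The rational part is single-valued and drops out of the difference; each branch term changes only by its own monodromy.
(-4)*log(1 - λ/(-11/12)): each positive loop around -11/12 adds 2*pi*i to the log, so winding -1 contributes (-4)*(-1)*2*pi*i = (8)*pi*i.
Summing the contributions at λ = -1/20 gives (8)*pi*i.


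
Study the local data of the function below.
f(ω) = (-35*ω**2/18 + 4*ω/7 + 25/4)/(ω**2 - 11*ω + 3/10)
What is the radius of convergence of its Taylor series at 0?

Denominator factor (ω**2 - 11*ω + 3/10): discriminant 599/5, real irrational roots 11/2 + (1/10)*sqrt(2995) and 11/2 - (1/10)*sqrt(2995); poles of order 1, moduli 11/2 + (1/10)*sqrt(2995) and 11/2 - (1/10)*sqrt(2995).
The radius of convergence is the smallest modulus among the singular points: 11/2 - (1/10)*sqrt(2995).

The radius of convergence is 11/2 - (1/10)*sqrt(2995).


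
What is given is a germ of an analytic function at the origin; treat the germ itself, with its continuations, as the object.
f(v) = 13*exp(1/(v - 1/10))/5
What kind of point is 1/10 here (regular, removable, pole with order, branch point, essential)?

The point is an essential singularity.

The exponent 1/(v - (1/10)) has a pole at 1/10, so exp(1/(v - (1/10))) takes every nonzero value near it: an essential singularity (not a pole of any order).


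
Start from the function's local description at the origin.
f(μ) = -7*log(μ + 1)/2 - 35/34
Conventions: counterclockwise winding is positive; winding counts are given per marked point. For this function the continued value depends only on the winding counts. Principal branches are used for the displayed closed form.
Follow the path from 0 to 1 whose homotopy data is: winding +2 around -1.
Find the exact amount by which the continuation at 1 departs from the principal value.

Continued minus principal equals -(14)*pi*i.

The rational part is single-valued and drops out of the difference; each branch term changes only by its own monodromy.
(-7/2)*log(1 - μ/(-1)): each positive loop around -1 adds 2*pi*i to the log, so winding +2 contributes (-7/2)*(2)*2*pi*i = -(14)*pi*i.
Summing the contributions at μ = 1 gives -(14)*pi*i.


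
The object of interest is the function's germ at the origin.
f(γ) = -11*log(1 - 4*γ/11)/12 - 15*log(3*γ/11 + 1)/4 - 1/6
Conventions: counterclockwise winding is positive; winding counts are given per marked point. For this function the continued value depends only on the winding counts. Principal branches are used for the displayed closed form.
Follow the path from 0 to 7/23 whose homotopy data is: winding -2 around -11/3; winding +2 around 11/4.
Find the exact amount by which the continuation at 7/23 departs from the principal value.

Continued minus principal equals (34/3)*pi*i.

The rational part is single-valued and drops out of the difference; each branch term changes only by its own monodromy.
(-15/4)*log(1 - γ/(-11/3)): each positive loop around -11/3 adds 2*pi*i to the log, so winding -2 contributes (-15/4)*(-2)*2*pi*i = (15)*pi*i.
(-11/12)*log(1 - γ/(11/4)): each positive loop around 11/4 adds 2*pi*i to the log, so winding +2 contributes (-11/12)*(2)*2*pi*i = -(11/3)*pi*i.
Summing the contributions at γ = 7/23 gives (34/3)*pi*i.


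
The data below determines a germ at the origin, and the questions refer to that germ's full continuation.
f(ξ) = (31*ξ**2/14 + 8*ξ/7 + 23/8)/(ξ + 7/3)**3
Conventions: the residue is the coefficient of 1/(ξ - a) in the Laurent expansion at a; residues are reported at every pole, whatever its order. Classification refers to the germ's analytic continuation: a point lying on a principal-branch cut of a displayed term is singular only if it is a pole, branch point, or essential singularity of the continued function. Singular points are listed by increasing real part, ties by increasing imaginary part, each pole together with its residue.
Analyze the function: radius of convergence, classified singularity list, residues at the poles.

Radius of convergence at 0: 7/3.
At -7/3: a pole of order 3; residue 31/14.

Denominator factor (ξ + 7/3)^3: pole of order 3 at -7/3, modulus 7/3.
The radius of convergence is the smallest modulus among the singular points: 7/3.
At the order-3 pole -7/3 set g(ξ) = (ξ - (-7/3))^3*f(ξ) = 31*ξ**2/14 + 8*ξ/7 + 23/8.
Order-3 pole: residue = g''(a)/2; g''(-7/3) = 31/7, so the residue is 31/14.


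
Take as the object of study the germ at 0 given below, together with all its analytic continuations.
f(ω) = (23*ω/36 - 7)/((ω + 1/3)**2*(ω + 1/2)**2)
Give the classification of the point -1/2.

The denominator factor ω + 1/2 vanishes at -1/2 and appears to the power 2; the numerator there equals -527/72, nonzero, and no other factor vanishes.
Hence a pole whose order is the multiplicity, 2.

The point is a pole of order 2.


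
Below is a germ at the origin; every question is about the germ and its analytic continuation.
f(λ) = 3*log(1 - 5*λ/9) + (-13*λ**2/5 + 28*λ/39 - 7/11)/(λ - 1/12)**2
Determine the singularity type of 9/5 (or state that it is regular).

The point is a logarithmic branch point.

The term (3)*log(1 - λ/(9/5)) has argument 1 - 9/5/(9/5) = 0 at 9/5: a logarithmic (infinitely-sheeted) branch point; the remaining terms are analytic or single-valued there.


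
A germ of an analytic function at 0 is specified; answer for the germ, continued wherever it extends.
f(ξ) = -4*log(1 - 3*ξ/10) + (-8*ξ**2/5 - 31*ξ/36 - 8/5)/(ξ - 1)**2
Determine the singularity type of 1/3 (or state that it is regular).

The point is a regular point.

Denominator factors: ξ - 1 = -2/3 at ξ = 1/3 — none vanishes.
Branch term log(1 - ξ/(10/3)): argument at 1/3 is 9/10, nonzero, so 1/3 is not its branch point (a point on a principal cut is still regular for the continued germ).
So the germ continues analytically to 1/3.


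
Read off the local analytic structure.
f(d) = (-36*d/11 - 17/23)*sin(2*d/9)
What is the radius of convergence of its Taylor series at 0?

The factor sin(2*d/9) is entire and contributes no finite singular point.
The polynomial part has no poles.
No finite singular points: the Taylor series at 0 converges everywhere.

The radius of convergence is infinite.


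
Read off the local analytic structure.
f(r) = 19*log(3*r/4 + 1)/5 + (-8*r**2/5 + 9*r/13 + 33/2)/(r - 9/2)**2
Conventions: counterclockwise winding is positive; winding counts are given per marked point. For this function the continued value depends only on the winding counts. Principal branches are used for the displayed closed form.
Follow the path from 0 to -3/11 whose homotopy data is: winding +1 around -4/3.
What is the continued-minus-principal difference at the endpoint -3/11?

Continued minus principal equals (38/5)*pi*i.

The rational part is single-valued and drops out of the difference; each branch term changes only by its own monodromy.
(19/5)*log(1 - r/(-4/3)): each positive loop around -4/3 adds 2*pi*i to the log, so winding +1 contributes (19/5)*(1)*2*pi*i = (38/5)*pi*i.
Summing the contributions at r = -3/11 gives (38/5)*pi*i.


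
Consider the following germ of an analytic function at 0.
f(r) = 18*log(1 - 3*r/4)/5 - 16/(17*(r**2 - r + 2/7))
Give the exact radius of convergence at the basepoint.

The radius of convergence is (1/7)*sqrt(14).

Denominator factor (r**2 - r + 2/7): discriminant -1/7, complex-conjugate roots (1/2) + ((1/14)*sqrt(7))*i and (1/2) - ((1/14)*sqrt(7))*i; poles of order 1, moduli (1/7)*sqrt(14) and (1/7)*sqrt(14).
Branch term (18/5)*log(1 - r/(4/3)): its argument vanishes at r = 4/3, a logarithmic branch point, modulus 4/3.
The radius of convergence is the smallest modulus among the singular points: (1/7)*sqrt(14).


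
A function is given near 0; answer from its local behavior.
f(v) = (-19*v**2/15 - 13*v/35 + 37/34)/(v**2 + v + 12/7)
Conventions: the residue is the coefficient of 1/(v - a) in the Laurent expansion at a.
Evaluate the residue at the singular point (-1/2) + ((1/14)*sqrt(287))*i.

The factor v**2 + v + 12/7 splits as (v - a)(v - a') with a = (-1/2) + ((1/14)*sqrt(287))*i, a' = (-1/2) - ((1/14)*sqrt(287))*i. At the order-1 pole a set g(v) = (v - a)*f(v) = [-19*v**2/15 - 13*v/35 + 37/34] / (v - a').
Simple pole: residue = g(a) at a = (-1/2) + ((1/14)*sqrt(287))*i, which is (47/105) - ((10039/146370)*sqrt(287))*i.

The residue is (47/105) - ((10039/146370)*sqrt(287))*i.


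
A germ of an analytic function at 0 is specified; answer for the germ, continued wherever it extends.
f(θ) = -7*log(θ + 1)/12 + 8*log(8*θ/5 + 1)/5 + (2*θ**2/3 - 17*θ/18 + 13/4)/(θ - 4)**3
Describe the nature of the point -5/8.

The term (8/5)*log(1 - θ/(-5/8)) has argument 1 - -5/8/(-5/8) = 0 at -5/8: a logarithmic (infinitely-sheeted) branch point; the remaining terms are analytic or single-valued there.

The point is a logarithmic branch point.


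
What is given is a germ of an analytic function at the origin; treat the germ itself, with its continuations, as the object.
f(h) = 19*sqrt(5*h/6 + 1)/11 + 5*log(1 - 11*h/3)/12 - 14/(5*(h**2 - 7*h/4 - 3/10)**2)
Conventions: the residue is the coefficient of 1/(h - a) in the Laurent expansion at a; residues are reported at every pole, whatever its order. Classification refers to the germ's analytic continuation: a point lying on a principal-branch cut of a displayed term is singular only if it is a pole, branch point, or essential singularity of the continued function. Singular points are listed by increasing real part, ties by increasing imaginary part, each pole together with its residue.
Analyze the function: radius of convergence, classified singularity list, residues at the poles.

Denominator factor (h**2 - 7*h/4 - 3/10)^2: discriminant 341/80, real irrational roots 7/8 + (1/40)*sqrt(1705) and 7/8 - (1/40)*sqrt(1705); poles of order 2, moduli 7/8 + (1/40)*sqrt(1705) and -7/8 + (1/40)*sqrt(1705).
Branch term (19/11)*sqrt(1 - h/(-6/5)): its argument vanishes at h = -6/5, a square-root branch point, modulus 6/5.
Branch term (5/12)*log(1 - h/(3/11)): its argument vanishes at h = 3/11, a logarithmic branch point, modulus 3/11.
The radius of convergence is the smallest modulus among the singular points: -7/8 + (1/40)*sqrt(1705).
The branch terms are analytic at 7/8 - (1/40)*sqrt(1705) and contribute nothing to the residue; only the rational part matters.
The factor h**2 - 7*h/4 - 3/10 splits as (h - a)(h - a') with a = 7/8 - (1/40)*sqrt(1705), a' = 7/8 + (1/40)*sqrt(1705). At the order-2 pole a set g(h) = (h - a)^2*(rational part) = [-14/5] / (h - a')^2.
Order-2 pole: residue = g'(a); g'(7/8 - (1/40)*sqrt(1705)) = -(1792/116281)*sqrt(1705), so the residue is -(1792/116281)*sqrt(1705).
The branch terms are analytic at 7/8 + (1/40)*sqrt(1705) and contribute nothing to the residue; only the rational part matters.
The factor h**2 - 7*h/4 - 3/10 splits as (h - a)(h - a') with a = 7/8 + (1/40)*sqrt(1705), a' = 7/8 - (1/40)*sqrt(1705). At the order-2 pole a set g(h) = (h - a)^2*(rational part) = [-14/5] / (h - a')^2.
Order-2 pole: residue = g'(a); g'(7/8 + (1/40)*sqrt(1705)) = (1792/116281)*sqrt(1705), so the residue is (1792/116281)*sqrt(1705).
List the singular points by increasing real part (a conjugate pair: the negative imaginary part first).

Radius of convergence at 0: -7/8 + (1/40)*sqrt(1705).
At -6/5: an algebraic (square-root) branch point.
At 7/8 - (1/40)*sqrt(1705): a pole of order 2; residue -(1792/116281)*sqrt(1705).
At 3/11: a logarithmic branch point.
At 7/8 + (1/40)*sqrt(1705): a pole of order 2; residue (1792/116281)*sqrt(1705).


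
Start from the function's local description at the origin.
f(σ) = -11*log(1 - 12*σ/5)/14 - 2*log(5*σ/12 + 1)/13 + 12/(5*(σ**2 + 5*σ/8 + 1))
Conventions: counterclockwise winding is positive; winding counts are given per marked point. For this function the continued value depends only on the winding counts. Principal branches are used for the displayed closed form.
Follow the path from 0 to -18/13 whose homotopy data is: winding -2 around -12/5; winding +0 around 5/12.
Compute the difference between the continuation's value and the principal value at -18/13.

Continued minus principal equals (8/13)*pi*i.

The rational part is single-valued and drops out of the difference; each branch term changes only by its own monodromy.
(-11/14)*log(1 - σ/(5/12)): winding 0 around 5/12, so this term returns to its principal value, contribution 0.
(-2/13)*log(1 - σ/(-12/5)): each positive loop around -12/5 adds 2*pi*i to the log, so winding -2 contributes (-2/13)*(-2)*2*pi*i = (8/13)*pi*i.
Summing the contributions at σ = -18/13 gives (8/13)*pi*i.


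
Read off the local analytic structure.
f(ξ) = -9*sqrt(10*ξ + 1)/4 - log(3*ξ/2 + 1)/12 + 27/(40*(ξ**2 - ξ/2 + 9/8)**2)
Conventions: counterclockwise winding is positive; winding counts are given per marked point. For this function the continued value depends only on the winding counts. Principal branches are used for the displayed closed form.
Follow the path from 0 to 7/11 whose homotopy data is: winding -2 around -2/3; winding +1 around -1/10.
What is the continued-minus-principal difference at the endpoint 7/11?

The rational part is single-valued and drops out of the difference; each branch term changes only by its own monodromy.
(-9/4)*sqrt(1 - ξ/(-1/10)): winding +1 is odd, the square root flips sign, contributing -2*(-9/4)*sqrt(1 - (7/11)/(-1/10)) = -2*(-9/4)*sqrt(81/11) = (81/22)*sqrt(11).
(-1/12)*log(1 - ξ/(-2/3)): each positive loop around -2/3 adds 2*pi*i to the log, so winding -2 contributes (-1/12)*(-2)*2*pi*i = (1/3)*pi*i.
Summing the contributions at ξ = 7/11 gives ((81/22)*sqrt(11)) + ((1/3)*pi)*i.

Continued minus principal equals ((81/22)*sqrt(11)) + ((1/3)*pi)*i.


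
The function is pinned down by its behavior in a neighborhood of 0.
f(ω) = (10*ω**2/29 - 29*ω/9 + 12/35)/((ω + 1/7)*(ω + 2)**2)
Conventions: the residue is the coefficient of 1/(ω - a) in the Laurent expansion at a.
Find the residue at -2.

At the order-2 pole -2 set g(ω) = (ω - (-2))^2*f(ω) = (10*ω**2/29 - 29*ω/9 + 12/35)/(ω + 1/7).
Order-2 pole: residue = g'(a); g'(-2) = 24241/220545, so the residue is 24241/220545.

The residue is 24241/220545.


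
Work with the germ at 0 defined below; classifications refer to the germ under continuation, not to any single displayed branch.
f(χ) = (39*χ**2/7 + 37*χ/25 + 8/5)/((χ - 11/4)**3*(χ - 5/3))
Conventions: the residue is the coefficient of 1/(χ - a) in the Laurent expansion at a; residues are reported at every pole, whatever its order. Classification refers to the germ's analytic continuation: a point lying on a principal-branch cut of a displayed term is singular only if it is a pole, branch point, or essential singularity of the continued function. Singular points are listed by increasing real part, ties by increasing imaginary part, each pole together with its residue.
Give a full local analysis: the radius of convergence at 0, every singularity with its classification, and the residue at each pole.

Denominator factor (χ - 11/4)^3: pole of order 3 at 11/4, modulus 11/4.
Denominator factor (χ - 5/3): pole of order 1 at 5/3, modulus 5/3.
The radius of convergence is the smallest modulus among the singular points: 5/3.
At the order-1 pole 5/3 set g(χ) = (χ - (5/3))*f(χ) = (39*χ**2/7 + 37*χ/25 + 8/5)/(χ - 11/4)**3.
Simple pole: residue = g(a) at a = 5/3, which is -1181952/76895.
At the order-3 pole 11/4 set g(χ) = (χ - (11/4))^3*f(χ) = (39*χ**2/7 + 37*χ/25 + 8/5)/(χ - 5/3).
Order-3 pole: residue = g''(a)/2; g''(11/4) = 2363904/76895, so the residue is 1181952/76895.
List the singular points by increasing real part (a conjugate pair: the negative imaginary part first).

Radius of convergence at 0: 5/3.
At 5/3: a pole of order 1; residue -1181952/76895.
At 11/4: a pole of order 3; residue 1181952/76895.


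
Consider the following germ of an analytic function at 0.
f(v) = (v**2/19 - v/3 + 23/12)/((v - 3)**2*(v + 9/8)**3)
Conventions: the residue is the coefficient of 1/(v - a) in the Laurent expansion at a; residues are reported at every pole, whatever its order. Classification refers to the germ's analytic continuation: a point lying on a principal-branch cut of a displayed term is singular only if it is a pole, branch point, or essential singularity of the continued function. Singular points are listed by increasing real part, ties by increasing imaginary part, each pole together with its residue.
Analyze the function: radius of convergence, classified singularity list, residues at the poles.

Radius of convergence at 0: 9/8.
At -9/8: a pole of order 3; residue 110080/7510833.
At 3: a pole of order 2; residue -110080/7510833.

Denominator factor (v + 9/8)^3: pole of order 3 at -9/8, modulus 9/8.
Denominator factor (v - 3)^2: pole of order 2 at 3, modulus 3.
The radius of convergence is the smallest modulus among the singular points: 9/8.
At the order-3 pole -9/8 set g(v) = (v - (-9/8))^3*f(v) = (v**2/19 - v/3 + 23/12)/(v - 3)**2.
Order-3 pole: residue = g''(a)/2; g''(-9/8) = 220160/7510833, so the residue is 110080/7510833.
At the order-2 pole 3 set g(v) = (v - (3))^2*f(v) = (v**2/19 - v/3 + 23/12)/(v + 9/8)**3.
Order-2 pole: residue = g'(a); g'(3) = -110080/7510833, so the residue is -110080/7510833.
List the singular points by increasing real part (a conjugate pair: the negative imaginary part first).


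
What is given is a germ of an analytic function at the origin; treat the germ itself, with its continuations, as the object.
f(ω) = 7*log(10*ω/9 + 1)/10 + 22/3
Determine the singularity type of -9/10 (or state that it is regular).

The term (7/10)*log(1 - ω/(-9/10)) has argument 1 - -9/10/(-9/10) = 0 at -9/10: a logarithmic (infinitely-sheeted) branch point; the remaining terms are analytic or single-valued there.

The point is a logarithmic branch point.


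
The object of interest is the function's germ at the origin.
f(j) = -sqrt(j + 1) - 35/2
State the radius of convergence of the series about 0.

Branch term (-1)*sqrt(1 - j/(-1)): its argument vanishes at j = -1, a square-root branch point, modulus 1.
The radius of convergence is the smallest modulus among the singular points: 1.

The radius of convergence is 1.


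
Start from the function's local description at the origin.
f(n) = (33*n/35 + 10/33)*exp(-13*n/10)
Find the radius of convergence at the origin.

The radius of convergence is infinite.

The factor exp(-13*n/10) is entire and contributes no finite singular point.
The polynomial part has no poles.
No finite singular points: the Taylor series at 0 converges everywhere.


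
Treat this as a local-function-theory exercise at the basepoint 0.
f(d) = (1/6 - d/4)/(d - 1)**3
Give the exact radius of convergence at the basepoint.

The radius of convergence is 1.

Denominator factor (d - 1)^3: pole of order 3 at 1, modulus 1.
The radius of convergence is the smallest modulus among the singular points: 1.


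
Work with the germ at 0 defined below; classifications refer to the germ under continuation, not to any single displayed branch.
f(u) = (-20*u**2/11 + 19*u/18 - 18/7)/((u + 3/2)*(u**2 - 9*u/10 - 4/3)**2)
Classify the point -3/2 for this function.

The point is a pole of order 1.

The denominator factor u + 3/2 vanishes at -3/2 and appears to the power 1; the numerator there equals -7619/924, nonzero, and no other factor vanishes.
Hence a pole whose order is the multiplicity, 1.


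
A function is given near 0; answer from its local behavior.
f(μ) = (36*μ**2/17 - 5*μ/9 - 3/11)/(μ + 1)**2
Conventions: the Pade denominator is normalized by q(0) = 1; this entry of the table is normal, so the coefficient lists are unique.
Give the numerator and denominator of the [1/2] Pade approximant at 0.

The Pade approximant has numerator coefficients [-3/11, -139132/246501]; denominator coefficients [1, 55669/27389, 4080400/465613].

Taylor coefficients needed (expand at 0): a_0 = -3/11, a_1 = -1/99, a_2 = 4057/1683, a_3 = -2699/561.
Write the denominator as Q(μ) = 1 + q1*μ + q2*μ^2. Requiring Q*f - P = O(μ^4) with deg P <= 1 kills the coefficients of μ^2..μ^3 in Q*f:
  μ^2: a_2 + q1*a_1 + q2*a_0 = 0, i.e. 4057/1683 + (-1/99)*q1 + (-3/11)*q2 = 0.
  μ^3: a_3 + q1*a_2 + q2*a_1 = 0, i.e. -2699/561 + (4057/1683)*q1 + (-1/99)*q2 = 0.
Solving this linear system: q1 = 55669/27389, q2 = 4080400/465613.
The numerator is Q*f truncated at degree 1: P0 = a_0 = -3/11; P1 = a_1 + q1*a_0 = -139132/246501.


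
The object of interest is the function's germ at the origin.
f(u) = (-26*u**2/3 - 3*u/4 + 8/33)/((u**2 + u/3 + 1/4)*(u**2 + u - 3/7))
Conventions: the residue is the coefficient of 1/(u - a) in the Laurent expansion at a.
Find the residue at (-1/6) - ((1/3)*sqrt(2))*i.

The residue is (-237307/112134) - ((607285/448536)*sqrt(2))*i.

The factor u**2 + u/3 + 1/4 splits as (u - a)(u - a') with a = (-1/6) - ((1/3)*sqrt(2))*i, a' = (-1/6) + ((1/3)*sqrt(2))*i. At the order-1 pole a set g(u) = (u - a)*f(u) = [(-26*u**2/3 - 3*u/4 + 8/33)/(u**2 + u - 3/7)] / (u - a').
Simple pole: residue = g(a) at a = (-1/6) - ((1/3)*sqrt(2))*i, which is (-237307/112134) - ((607285/448536)*sqrt(2))*i.


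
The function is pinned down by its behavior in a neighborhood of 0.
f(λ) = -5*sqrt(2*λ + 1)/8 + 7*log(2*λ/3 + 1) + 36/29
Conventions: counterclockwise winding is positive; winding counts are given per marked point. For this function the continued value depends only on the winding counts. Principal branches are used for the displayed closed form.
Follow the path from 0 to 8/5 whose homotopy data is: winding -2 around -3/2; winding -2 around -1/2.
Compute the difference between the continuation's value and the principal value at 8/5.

Continued minus principal equals -(28)*pi*i.

The rational part is single-valued and drops out of the difference; each branch term changes only by its own monodromy.
(-5/8)*sqrt(1 - λ/(-1/2)): winding -2 is even, the square root returns to the same sheet, contribution 0.
(7)*log(1 - λ/(-3/2)): each positive loop around -3/2 adds 2*pi*i to the log, so winding -2 contributes (7)*(-2)*2*pi*i = -(28)*pi*i.
Summing the contributions at λ = 8/5 gives -(28)*pi*i.


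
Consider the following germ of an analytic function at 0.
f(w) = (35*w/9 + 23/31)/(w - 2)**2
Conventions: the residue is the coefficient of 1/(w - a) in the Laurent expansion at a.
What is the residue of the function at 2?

At the order-2 pole 2 set g(w) = (w - (2))^2*f(w) = 35*w/9 + 23/31.
Order-2 pole: residue = g'(a); g'(2) = 35/9, so the residue is 35/9.

The residue is 35/9.


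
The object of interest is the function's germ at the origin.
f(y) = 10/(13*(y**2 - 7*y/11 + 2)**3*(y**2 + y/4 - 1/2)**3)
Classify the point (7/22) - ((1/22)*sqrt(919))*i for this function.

The point is a pole of order 3.

The denominator factor y**2 - 7*y/11 + 2 vanishes at (7/22) - ((1/22)*sqrt(919))*i and appears to the power 3; the numerator there equals 10/13, nonzero, and no other factor vanishes.
Hence a pole whose order is the multiplicity, 3.


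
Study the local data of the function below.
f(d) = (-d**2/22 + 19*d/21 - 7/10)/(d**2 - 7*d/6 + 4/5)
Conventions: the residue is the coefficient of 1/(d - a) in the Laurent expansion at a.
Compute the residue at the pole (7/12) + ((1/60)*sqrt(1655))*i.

The factor d**2 - 7*d/6 + 4/5 splits as (d - a)(d - a') with a = (7/12) + ((1/60)*sqrt(1655))*i, a' = (7/12) - ((1/60)*sqrt(1655))*i. At the order-1 pole a set g(d) = (d - a)*f(d) = [-d**2/22 + 19*d/21 - 7/10] / (d - a').
Simple pole: residue = g(a) at a = (7/12) + ((1/60)*sqrt(1655))*i, which is (787/1848) + ((1321/436920)*sqrt(1655))*i.

The residue is (787/1848) + ((1321/436920)*sqrt(1655))*i.


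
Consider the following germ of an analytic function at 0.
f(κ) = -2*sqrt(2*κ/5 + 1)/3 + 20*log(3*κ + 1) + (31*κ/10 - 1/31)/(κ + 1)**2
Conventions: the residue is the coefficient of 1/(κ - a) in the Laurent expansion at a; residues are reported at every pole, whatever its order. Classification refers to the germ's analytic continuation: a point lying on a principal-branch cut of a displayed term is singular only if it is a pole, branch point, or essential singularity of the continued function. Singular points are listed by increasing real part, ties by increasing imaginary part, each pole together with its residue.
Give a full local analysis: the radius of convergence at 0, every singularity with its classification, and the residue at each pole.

Radius of convergence at 0: 1/3.
At -5/2: an algebraic (square-root) branch point.
At -1: a pole of order 2; residue 31/10.
At -1/3: a logarithmic branch point.

Denominator factor (κ + 1)^2: pole of order 2 at -1, modulus 1.
Branch term (20)*log(1 - κ/(-1/3)): its argument vanishes at κ = -1/3, a logarithmic branch point, modulus 1/3.
Branch term (-2/3)*sqrt(1 - κ/(-5/2)): its argument vanishes at κ = -5/2, a square-root branch point, modulus 5/2.
The radius of convergence is the smallest modulus among the singular points: 1/3.
The branch terms are analytic at -1 and contribute nothing to the residue; only the rational part matters.
At the order-2 pole -1 set g(κ) = (κ - (-1))^2*(rational part) = 31*κ/10 - 1/31.
Order-2 pole: residue = g'(a); g'(-1) = 31/10, so the residue is 31/10.
List the singular points by increasing real part (a conjugate pair: the negative imaginary part first).


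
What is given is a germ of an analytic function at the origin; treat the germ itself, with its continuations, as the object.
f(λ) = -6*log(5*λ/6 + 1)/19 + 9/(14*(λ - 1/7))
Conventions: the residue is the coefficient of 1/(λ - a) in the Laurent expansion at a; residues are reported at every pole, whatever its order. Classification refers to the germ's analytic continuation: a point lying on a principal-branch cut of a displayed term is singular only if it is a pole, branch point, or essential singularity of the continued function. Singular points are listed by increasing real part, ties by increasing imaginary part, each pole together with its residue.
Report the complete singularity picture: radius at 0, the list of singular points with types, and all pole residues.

Radius of convergence at 0: 1/7.
At -6/5: a logarithmic branch point.
At 1/7: a pole of order 1; residue 9/14.

Denominator factor (λ - 1/7): pole of order 1 at 1/7, modulus 1/7.
Branch term (-6/19)*log(1 - λ/(-6/5)): its argument vanishes at λ = -6/5, a logarithmic branch point, modulus 6/5.
The radius of convergence is the smallest modulus among the singular points: 1/7.
The branch term is analytic at 1/7 and contributes nothing to the residue; only the rational part matters.
At the order-1 pole 1/7 set g(λ) = (λ - (1/7))*(rational part) = 9/14.
Simple pole: residue = g(a) at a = 1/7, which is 9/14.
List the singular points by increasing real part (a conjugate pair: the negative imaginary part first).


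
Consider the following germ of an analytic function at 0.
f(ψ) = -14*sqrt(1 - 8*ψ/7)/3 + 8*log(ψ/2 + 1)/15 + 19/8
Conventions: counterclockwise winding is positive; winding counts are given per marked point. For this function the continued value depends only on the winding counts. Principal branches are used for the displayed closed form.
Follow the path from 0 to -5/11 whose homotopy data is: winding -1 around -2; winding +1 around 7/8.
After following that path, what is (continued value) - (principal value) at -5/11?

The rational part is single-valued and drops out of the difference; each branch term changes only by its own monodromy.
(-14/3)*sqrt(1 - ψ/(7/8)): winding +1 is odd, the square root flips sign, contributing -2*(-14/3)*sqrt(1 - (-5/11)/(7/8)) = -2*(-14/3)*sqrt(117/77) = (4/11)*sqrt(1001).
(8/15)*log(1 - ψ/(-2)): each positive loop around -2 adds 2*pi*i to the log, so winding -1 contributes (8/15)*(-1)*2*pi*i = -(16/15)*pi*i.
Summing the contributions at ψ = -5/11 gives ((4/11)*sqrt(1001)) - ((16/15)*pi)*i.

Continued minus principal equals ((4/11)*sqrt(1001)) - ((16/15)*pi)*i.


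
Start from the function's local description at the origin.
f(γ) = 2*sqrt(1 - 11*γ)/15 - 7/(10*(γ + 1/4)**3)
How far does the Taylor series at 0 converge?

The radius of convergence is 1/11.

Denominator factor (γ + 1/4)^3: pole of order 3 at -1/4, modulus 1/4.
Branch term (2/15)*sqrt(1 - γ/(1/11)): its argument vanishes at γ = 1/11, a square-root branch point, modulus 1/11.
The radius of convergence is the smallest modulus among the singular points: 1/11.


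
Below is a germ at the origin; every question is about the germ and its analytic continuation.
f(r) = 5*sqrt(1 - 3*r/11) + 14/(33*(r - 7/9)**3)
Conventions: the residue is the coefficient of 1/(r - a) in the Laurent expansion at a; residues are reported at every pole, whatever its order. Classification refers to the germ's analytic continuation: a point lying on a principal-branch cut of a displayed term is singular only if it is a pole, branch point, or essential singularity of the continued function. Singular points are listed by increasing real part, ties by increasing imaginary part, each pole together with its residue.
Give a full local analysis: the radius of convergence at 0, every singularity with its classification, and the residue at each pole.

Radius of convergence at 0: 7/9.
At 7/9: a pole of order 3; residue 0.
At 11/3: an algebraic (square-root) branch point.

Denominator factor (r - 7/9)^3: pole of order 3 at 7/9, modulus 7/9.
Branch term (5)*sqrt(1 - r/(11/3)): its argument vanishes at r = 11/3, a square-root branch point, modulus 11/3.
The radius of convergence is the smallest modulus among the singular points: 7/9.
The branch term is analytic at 7/9 and contributes nothing to the residue; only the rational part matters.
At the order-3 pole 7/9 set g(r) = (r - (7/9))^3*(rational part) = 14/33.
Order-3 pole: residue = g''(a)/2; g''(7/9) = 0, so the residue is 0.
List the singular points by increasing real part (a conjugate pair: the negative imaginary part first).


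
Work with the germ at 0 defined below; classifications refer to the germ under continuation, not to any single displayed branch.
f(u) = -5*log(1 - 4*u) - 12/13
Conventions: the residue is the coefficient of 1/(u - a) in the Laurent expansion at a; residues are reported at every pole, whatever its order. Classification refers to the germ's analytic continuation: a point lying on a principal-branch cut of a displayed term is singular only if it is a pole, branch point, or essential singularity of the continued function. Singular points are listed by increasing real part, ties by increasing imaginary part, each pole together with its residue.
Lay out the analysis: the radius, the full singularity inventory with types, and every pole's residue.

Branch term (-5)*log(1 - u/(1/4)): its argument vanishes at u = 1/4, a logarithmic branch point, modulus 1/4.
The radius of convergence is the smallest modulus among the singular points: 1/4.

Radius of convergence at 0: 1/4.
At 1/4: a logarithmic branch point.


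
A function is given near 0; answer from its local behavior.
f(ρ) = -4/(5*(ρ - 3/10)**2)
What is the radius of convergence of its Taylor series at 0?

The radius of convergence is 3/10.

Denominator factor (ρ - 3/10)^2: pole of order 2 at 3/10, modulus 3/10.
The radius of convergence is the smallest modulus among the singular points: 3/10.


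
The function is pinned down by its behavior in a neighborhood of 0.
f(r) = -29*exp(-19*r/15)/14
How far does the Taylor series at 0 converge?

The factor exp(-19*r/15) is entire and contributes no finite singular point.
The polynomial part has no poles.
No finite singular points: the Taylor series at 0 converges everywhere.

The radius of convergence is infinite.


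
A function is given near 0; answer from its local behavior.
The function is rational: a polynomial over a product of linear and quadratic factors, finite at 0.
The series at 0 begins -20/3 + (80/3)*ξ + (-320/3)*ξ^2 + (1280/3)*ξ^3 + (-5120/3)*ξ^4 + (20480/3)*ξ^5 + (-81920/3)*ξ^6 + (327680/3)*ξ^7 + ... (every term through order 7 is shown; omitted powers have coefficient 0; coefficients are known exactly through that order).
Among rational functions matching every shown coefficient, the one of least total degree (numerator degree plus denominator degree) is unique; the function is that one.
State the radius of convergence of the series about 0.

No rational of total degree below 1 reproduces all 8 coefficients; solving the [0/1] Pade equations on them gives f(ξ) = -5/(3*(ξ + 1/4)), whose expansion matches every shown term.
Denominator factor (ξ + 1/4): pole of order 1 at -1/4, modulus 1/4.
The radius of convergence is the smallest modulus among the singular points: 1/4.

The radius of convergence is 1/4.


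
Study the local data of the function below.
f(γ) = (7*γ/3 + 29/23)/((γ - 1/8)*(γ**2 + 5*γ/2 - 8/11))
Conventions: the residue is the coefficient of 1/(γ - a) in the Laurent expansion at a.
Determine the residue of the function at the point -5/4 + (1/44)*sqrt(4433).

The residue is 37708/19389 + (99292/2604589)*sqrt(4433).

The factor γ**2 + 5*γ/2 - 8/11 splits as (γ - a)(γ - a') with a = -5/4 + (1/44)*sqrt(4433), a' = -5/4 - (1/44)*sqrt(4433). At the order-1 pole a set g(γ) = (γ - a)*f(γ) = [(7*γ/3 + 29/23)/(γ - 1/8)] / (γ - a').
Simple pole: residue = g(a) at a = -5/4 + (1/44)*sqrt(4433), which is 37708/19389 + (99292/2604589)*sqrt(4433).


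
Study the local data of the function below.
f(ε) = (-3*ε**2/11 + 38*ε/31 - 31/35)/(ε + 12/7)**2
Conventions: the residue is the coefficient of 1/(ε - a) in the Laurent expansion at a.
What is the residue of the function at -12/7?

At the order-2 pole -12/7 set g(ε) = (ε - (-12/7))^2*f(ε) = -3*ε**2/11 + 38*ε/31 - 31/35.
Order-2 pole: residue = g'(a); g'(-12/7) = 5158/2387, so the residue is 5158/2387.

The residue is 5158/2387.


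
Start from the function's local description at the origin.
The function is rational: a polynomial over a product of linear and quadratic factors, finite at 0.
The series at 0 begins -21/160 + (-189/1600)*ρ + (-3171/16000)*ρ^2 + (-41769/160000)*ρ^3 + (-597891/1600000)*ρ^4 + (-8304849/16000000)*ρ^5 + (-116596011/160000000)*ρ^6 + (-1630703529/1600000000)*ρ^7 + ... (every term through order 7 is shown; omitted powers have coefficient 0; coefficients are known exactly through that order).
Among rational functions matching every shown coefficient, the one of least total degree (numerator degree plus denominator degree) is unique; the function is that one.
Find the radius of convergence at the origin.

The radius of convergence is 5/7.

No rational of total degree below 2 reproduces all 8 coefficients; solving the [0/2] Pade equations on them gives f(ρ) = 3/(16*(ρ - 5/7)*(ρ + 2)), whose expansion matches every shown term.
Denominator factor (ρ - 5/7): pole of order 1 at 5/7, modulus 5/7.
Denominator factor (ρ + 2): pole of order 1 at -2, modulus 2.
The radius of convergence is the smallest modulus among the singular points: 5/7.
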